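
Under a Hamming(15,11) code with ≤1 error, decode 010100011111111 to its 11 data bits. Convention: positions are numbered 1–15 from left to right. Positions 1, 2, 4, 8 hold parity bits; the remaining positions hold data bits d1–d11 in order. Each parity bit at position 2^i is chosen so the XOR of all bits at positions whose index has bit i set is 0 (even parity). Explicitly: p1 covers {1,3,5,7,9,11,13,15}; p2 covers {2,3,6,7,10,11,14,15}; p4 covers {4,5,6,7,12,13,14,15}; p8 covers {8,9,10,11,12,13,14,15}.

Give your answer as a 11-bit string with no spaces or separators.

00101111111

s1 (pos 1,3,5,7,9,11,13,15): 0⊕0⊕0⊕0⊕1⊕1⊕1⊕1 = 0
s2 (pos 2,3,6,7,10,11,14,15): 1⊕0⊕0⊕0⊕1⊕1⊕1⊕1 = 1
s4 (pos 4,5,6,7,12,13,14,15): 1⊕0⊕0⊕0⊕1⊕1⊕1⊕1 = 1
s8 (pos 8,9,10,11,12,13,14,15): 1⊕1⊕1⊕1⊕1⊕1⊕1⊕1 = 0
Syndrome s8…s1 = 0110 → error at position 6.
Flip position 6: 010100011111111 → 010101011111111
Read data bits from positions 3,5,6,7,9,10,11,12,13,14,15: 00101111111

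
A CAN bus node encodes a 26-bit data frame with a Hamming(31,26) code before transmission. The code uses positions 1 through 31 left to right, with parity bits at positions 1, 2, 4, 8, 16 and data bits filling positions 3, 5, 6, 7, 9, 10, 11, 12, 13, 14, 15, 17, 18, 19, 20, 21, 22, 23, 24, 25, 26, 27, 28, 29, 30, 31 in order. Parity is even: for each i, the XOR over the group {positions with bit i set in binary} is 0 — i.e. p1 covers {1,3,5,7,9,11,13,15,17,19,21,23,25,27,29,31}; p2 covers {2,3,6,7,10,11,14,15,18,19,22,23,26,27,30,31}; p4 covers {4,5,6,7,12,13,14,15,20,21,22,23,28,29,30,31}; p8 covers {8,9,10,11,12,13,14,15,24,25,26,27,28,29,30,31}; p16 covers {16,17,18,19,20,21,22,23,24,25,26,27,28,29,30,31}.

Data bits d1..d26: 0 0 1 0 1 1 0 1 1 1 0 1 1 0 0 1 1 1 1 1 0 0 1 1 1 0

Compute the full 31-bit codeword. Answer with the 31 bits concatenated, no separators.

Place data at non-parity positions: p1 p2 0 p4 0 1 0 p8 1 1 0 1 1 1 0 p16 1 1 0 0 1 1 1 1 1 0 0 1 1 1 0
p1 (pos 1,3,5,7,9,11,13,15,17,19,21,23,25,27,29,31): XOR of data positions = 0⊕0⊕0⊕1⊕0⊕1⊕0⊕1⊕0⊕1⊕1⊕1⊕0⊕1⊕0 = 1
p2 (pos 2,3,6,7,10,11,14,15,18,19,22,23,26,27,30,31): XOR of data positions = 0⊕1⊕0⊕1⊕0⊕1⊕0⊕1⊕0⊕1⊕1⊕0⊕0⊕1⊕0 = 1
p4 (pos 4,5,6,7,12,13,14,15,20,21,22,23,28,29,30,31): XOR of data positions = 0⊕1⊕0⊕1⊕1⊕1⊕0⊕0⊕1⊕1⊕1⊕1⊕1⊕1⊕0 = 0
p8 (pos 8,9,10,11,12,13,14,15,24,25,26,27,28,29,30,31): XOR of data positions = 1⊕1⊕0⊕1⊕1⊕1⊕0⊕1⊕1⊕0⊕0⊕1⊕1⊕1⊕0 = 0
p16 (pos 16,17,18,19,20,21,22,23,24,25,26,27,28,29,30,31): XOR of data positions = 1⊕1⊕0⊕0⊕1⊕1⊕1⊕1⊕1⊕0⊕0⊕1⊕1⊕1⊕0 = 0
Codeword: 1100010011011100110011111001110

1100010011011100110011111001110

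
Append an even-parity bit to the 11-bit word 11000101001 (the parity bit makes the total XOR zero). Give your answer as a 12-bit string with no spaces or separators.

XOR of the 11 data bits: 1⊕1⊕0⊕0⊕0⊕1⊕0⊕1⊕0⊕0⊕1 = 1
Parity bit = 1 (so all 12 bits XOR to 0).

110001010011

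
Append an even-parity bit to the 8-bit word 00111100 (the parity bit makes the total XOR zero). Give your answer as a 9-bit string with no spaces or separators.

001111000

XOR of the 8 data bits: 0⊕0⊕1⊕1⊕1⊕1⊕0⊕0 = 0
Parity bit = 0 (so all 9 bits XOR to 0).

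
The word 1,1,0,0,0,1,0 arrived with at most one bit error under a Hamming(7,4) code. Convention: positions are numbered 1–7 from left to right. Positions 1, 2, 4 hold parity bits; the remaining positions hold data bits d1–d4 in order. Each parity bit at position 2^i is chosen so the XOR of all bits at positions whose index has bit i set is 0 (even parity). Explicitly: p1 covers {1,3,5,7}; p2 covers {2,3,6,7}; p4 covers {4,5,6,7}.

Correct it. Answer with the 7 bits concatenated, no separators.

1100110

s1 (pos 1,3,5,7): 1⊕0⊕0⊕0 = 1
s2 (pos 2,3,6,7): 1⊕0⊕1⊕0 = 0
s4 (pos 4,5,6,7): 0⊕0⊕1⊕0 = 1
Syndrome s4…s1 = 101 → error at position 5.
Flip position 5: 1100010 → 1100110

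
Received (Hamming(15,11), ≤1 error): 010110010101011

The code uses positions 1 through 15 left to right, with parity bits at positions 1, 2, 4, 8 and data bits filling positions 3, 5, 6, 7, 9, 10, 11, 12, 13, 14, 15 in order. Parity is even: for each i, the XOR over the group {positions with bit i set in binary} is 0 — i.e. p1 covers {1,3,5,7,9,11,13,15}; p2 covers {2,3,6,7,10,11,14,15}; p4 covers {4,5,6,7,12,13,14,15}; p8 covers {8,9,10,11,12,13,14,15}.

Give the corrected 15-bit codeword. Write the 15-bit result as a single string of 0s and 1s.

010110010100011

s1 (pos 1,3,5,7,9,11,13,15): 0⊕0⊕1⊕0⊕0⊕0⊕0⊕1 = 0
s2 (pos 2,3,6,7,10,11,14,15): 1⊕0⊕0⊕0⊕1⊕0⊕1⊕1 = 0
s4 (pos 4,5,6,7,12,13,14,15): 1⊕1⊕0⊕0⊕1⊕0⊕1⊕1 = 1
s8 (pos 8,9,10,11,12,13,14,15): 1⊕0⊕1⊕0⊕1⊕0⊕1⊕1 = 1
Syndrome s8…s1 = 1100 → error at position 12.
Flip position 12: 010110010101011 → 010110010100011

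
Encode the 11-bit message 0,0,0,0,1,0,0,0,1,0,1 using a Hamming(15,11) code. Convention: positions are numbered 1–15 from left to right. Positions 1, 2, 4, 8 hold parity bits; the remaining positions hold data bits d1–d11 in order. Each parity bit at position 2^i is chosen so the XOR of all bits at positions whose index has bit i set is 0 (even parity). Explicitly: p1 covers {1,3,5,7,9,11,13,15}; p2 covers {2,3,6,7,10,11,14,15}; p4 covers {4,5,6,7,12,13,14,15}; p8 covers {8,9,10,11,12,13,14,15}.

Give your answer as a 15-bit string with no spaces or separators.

110000011000101

Place data at non-parity positions: p1 p2 0 p4 0 0 0 p8 1 0 0 0 1 0 1
p1 (pos 1,3,5,7,9,11,13,15): XOR of data positions = 0⊕0⊕0⊕1⊕0⊕1⊕1 = 1
p2 (pos 2,3,6,7,10,11,14,15): XOR of data positions = 0⊕0⊕0⊕0⊕0⊕0⊕1 = 1
p4 (pos 4,5,6,7,12,13,14,15): XOR of data positions = 0⊕0⊕0⊕0⊕1⊕0⊕1 = 0
p8 (pos 8,9,10,11,12,13,14,15): XOR of data positions = 1⊕0⊕0⊕0⊕1⊕0⊕1 = 1
Codeword: 110000011000101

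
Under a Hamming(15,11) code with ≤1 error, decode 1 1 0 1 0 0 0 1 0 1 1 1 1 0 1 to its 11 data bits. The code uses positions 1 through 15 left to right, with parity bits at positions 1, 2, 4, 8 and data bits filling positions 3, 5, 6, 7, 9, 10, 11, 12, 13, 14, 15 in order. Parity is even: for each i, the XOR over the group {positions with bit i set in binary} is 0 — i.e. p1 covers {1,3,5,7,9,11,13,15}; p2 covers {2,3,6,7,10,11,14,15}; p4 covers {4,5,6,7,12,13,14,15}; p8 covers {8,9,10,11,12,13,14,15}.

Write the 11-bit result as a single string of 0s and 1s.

00000111101

s1 (pos 1,3,5,7,9,11,13,15): 1⊕0⊕0⊕0⊕0⊕1⊕1⊕1 = 0
s2 (pos 2,3,6,7,10,11,14,15): 1⊕0⊕0⊕0⊕1⊕1⊕0⊕1 = 0
s4 (pos 4,5,6,7,12,13,14,15): 1⊕0⊕0⊕0⊕1⊕1⊕0⊕1 = 0
s8 (pos 8,9,10,11,12,13,14,15): 1⊕0⊕1⊕1⊕1⊕1⊕0⊕1 = 0
Syndrome s8…s1 = 0000 → no error.
Read data bits from positions 3,5,6,7,9,10,11,12,13,14,15: 00000111101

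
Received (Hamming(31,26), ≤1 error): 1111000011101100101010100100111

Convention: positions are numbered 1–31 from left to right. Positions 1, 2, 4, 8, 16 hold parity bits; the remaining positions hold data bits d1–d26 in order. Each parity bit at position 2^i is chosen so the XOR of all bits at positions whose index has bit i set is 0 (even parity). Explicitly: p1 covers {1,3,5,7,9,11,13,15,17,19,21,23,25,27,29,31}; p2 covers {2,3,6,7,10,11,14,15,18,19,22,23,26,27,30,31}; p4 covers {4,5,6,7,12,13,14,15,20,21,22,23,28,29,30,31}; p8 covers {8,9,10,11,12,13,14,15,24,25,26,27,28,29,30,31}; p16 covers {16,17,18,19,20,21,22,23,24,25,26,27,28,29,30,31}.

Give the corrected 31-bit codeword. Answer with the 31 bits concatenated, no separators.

1111000001101100101010100100111

s1 (pos 1,3,5,7,9,11,13,15,17,19,21,23,25,27,29,31): 1⊕1⊕0⊕0⊕1⊕1⊕1⊕0⊕1⊕1⊕1⊕1⊕0⊕0⊕1⊕1 = 1
s2 (pos 2,3,6,7,10,11,14,15,18,19,22,23,26,27,30,31): 1⊕1⊕0⊕0⊕1⊕1⊕1⊕0⊕0⊕1⊕0⊕1⊕1⊕0⊕1⊕1 = 0
s4 (pos 4,5,6,7,12,13,14,15,20,21,22,23,28,29,30,31): 1⊕0⊕0⊕0⊕0⊕1⊕1⊕0⊕0⊕1⊕0⊕1⊕0⊕1⊕1⊕1 = 0
s8 (pos 8,9,10,11,12,13,14,15,24,25,26,27,28,29,30,31): 0⊕1⊕1⊕1⊕0⊕1⊕1⊕0⊕0⊕0⊕1⊕0⊕0⊕1⊕1⊕1 = 1
s16 (pos 16,17,18,19,20,21,22,23,24,25,26,27,28,29,30,31): 0⊕1⊕0⊕1⊕0⊕1⊕0⊕1⊕0⊕0⊕1⊕0⊕0⊕1⊕1⊕1 = 0
Syndrome s16…s1 = 01001 → error at position 9.
Flip position 9: 1111000011101100101010100100111 → 1111000001101100101010100100111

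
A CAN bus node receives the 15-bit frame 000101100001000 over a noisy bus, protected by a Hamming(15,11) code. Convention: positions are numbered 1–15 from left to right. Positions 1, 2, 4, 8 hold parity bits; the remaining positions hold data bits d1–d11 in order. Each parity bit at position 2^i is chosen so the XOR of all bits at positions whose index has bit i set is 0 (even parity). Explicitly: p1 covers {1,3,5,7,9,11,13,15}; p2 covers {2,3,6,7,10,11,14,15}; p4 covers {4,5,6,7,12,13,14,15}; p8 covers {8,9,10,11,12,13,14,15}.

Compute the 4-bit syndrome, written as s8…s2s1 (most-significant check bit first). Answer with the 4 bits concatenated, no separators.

s1 (pos 1,3,5,7,9,11,13,15): 0⊕0⊕0⊕1⊕0⊕0⊕0⊕0 = 1
s2 (pos 2,3,6,7,10,11,14,15): 0⊕0⊕1⊕1⊕0⊕0⊕0⊕0 = 0
s4 (pos 4,5,6,7,12,13,14,15): 1⊕0⊕1⊕1⊕1⊕0⊕0⊕0 = 0
s8 (pos 8,9,10,11,12,13,14,15): 0⊕0⊕0⊕0⊕1⊕0⊕0⊕0 = 1
Syndrome s8…s1 = 1001 → error at position 9.

1001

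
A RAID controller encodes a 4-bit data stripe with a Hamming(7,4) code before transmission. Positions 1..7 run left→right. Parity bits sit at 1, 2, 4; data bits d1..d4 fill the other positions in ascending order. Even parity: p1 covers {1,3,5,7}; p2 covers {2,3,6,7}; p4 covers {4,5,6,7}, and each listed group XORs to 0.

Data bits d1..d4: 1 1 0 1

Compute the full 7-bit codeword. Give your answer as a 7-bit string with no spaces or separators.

Place data at non-parity positions: p1 p2 1 p4 1 0 1
p1 (pos 1,3,5,7): XOR of data positions = 1⊕1⊕1 = 1
p2 (pos 2,3,6,7): XOR of data positions = 1⊕0⊕1 = 0
p4 (pos 4,5,6,7): XOR of data positions = 1⊕0⊕1 = 0
Codeword: 1010101

1010101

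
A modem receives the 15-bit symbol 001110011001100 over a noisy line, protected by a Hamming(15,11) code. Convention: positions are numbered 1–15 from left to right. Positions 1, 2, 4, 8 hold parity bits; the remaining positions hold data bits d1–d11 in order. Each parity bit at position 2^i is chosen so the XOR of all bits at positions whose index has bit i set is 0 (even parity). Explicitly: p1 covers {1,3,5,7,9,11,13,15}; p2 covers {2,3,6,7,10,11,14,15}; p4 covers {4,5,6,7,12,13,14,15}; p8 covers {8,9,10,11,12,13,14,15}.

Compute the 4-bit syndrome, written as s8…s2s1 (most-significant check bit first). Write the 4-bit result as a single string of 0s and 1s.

s1 (pos 1,3,5,7,9,11,13,15): 0⊕1⊕1⊕0⊕1⊕0⊕1⊕0 = 0
s2 (pos 2,3,6,7,10,11,14,15): 0⊕1⊕0⊕0⊕0⊕0⊕0⊕0 = 1
s4 (pos 4,5,6,7,12,13,14,15): 1⊕1⊕0⊕0⊕1⊕1⊕0⊕0 = 0
s8 (pos 8,9,10,11,12,13,14,15): 1⊕1⊕0⊕0⊕1⊕1⊕0⊕0 = 0
Syndrome s8…s1 = 0010 → error at position 2.

0010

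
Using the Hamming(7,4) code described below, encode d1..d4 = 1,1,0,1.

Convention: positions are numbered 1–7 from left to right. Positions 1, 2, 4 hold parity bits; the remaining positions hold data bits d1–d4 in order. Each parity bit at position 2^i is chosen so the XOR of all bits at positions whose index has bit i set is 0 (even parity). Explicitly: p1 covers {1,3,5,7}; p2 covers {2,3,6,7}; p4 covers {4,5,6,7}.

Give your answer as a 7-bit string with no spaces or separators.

Place data at non-parity positions: p1 p2 1 p4 1 0 1
p1 (pos 1,3,5,7): XOR of data positions = 1⊕1⊕1 = 1
p2 (pos 2,3,6,7): XOR of data positions = 1⊕0⊕1 = 0
p4 (pos 4,5,6,7): XOR of data positions = 1⊕0⊕1 = 0
Codeword: 1010101

1010101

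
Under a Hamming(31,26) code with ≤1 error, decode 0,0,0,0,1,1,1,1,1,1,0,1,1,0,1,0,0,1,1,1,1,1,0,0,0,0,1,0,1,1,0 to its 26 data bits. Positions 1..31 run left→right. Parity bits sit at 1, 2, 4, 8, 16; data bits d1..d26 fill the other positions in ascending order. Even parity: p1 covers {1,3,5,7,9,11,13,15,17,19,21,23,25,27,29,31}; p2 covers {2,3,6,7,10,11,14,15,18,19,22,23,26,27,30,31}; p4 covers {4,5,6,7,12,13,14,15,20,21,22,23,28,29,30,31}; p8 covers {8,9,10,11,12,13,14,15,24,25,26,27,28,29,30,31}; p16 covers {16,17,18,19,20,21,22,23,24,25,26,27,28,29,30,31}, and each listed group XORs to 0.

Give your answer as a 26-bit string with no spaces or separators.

s1 (pos 1,3,5,7,9,11,13,15,17,19,21,23,25,27,29,31): 0⊕0⊕1⊕1⊕1⊕0⊕1⊕1⊕0⊕1⊕1⊕0⊕0⊕1⊕1⊕0 = 1
s2 (pos 2,3,6,7,10,11,14,15,18,19,22,23,26,27,30,31): 0⊕0⊕1⊕1⊕1⊕0⊕0⊕1⊕1⊕1⊕1⊕0⊕0⊕1⊕1⊕0 = 1
s4 (pos 4,5,6,7,12,13,14,15,20,21,22,23,28,29,30,31): 0⊕1⊕1⊕1⊕1⊕1⊕0⊕1⊕1⊕1⊕1⊕0⊕0⊕1⊕1⊕0 = 1
s8 (pos 8,9,10,11,12,13,14,15,24,25,26,27,28,29,30,31): 1⊕1⊕1⊕0⊕1⊕1⊕0⊕1⊕0⊕0⊕0⊕1⊕0⊕1⊕1⊕0 = 1
s16 (pos 16,17,18,19,20,21,22,23,24,25,26,27,28,29,30,31): 0⊕0⊕1⊕1⊕1⊕1⊕1⊕0⊕0⊕0⊕0⊕1⊕0⊕1⊕1⊕0 = 0
Syndrome s16…s1 = 01111 → error at position 15.
Flip position 15: 0000111111011010011111000010110 → 0000111111011000011111000010110
Read data bits from positions 3,5,6,7,9,10,11,12,13,14,15,17,18,19,20,21,22,23,24,25,26,27,28,29,30,31: 01111101100011111000010110

01111101100011111000010110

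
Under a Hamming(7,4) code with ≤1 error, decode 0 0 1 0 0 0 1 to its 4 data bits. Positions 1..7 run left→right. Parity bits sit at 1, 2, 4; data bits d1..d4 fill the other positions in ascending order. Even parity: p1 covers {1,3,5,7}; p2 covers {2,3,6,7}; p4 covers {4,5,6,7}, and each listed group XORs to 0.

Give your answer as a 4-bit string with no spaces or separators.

s1 (pos 1,3,5,7): 0⊕1⊕0⊕1 = 0
s2 (pos 2,3,6,7): 0⊕1⊕0⊕1 = 0
s4 (pos 4,5,6,7): 0⊕0⊕0⊕1 = 1
Syndrome s4…s1 = 100 → error at position 4.
Flip position 4: 0010001 → 0011001
Read data bits from positions 3,5,6,7: 1001

1001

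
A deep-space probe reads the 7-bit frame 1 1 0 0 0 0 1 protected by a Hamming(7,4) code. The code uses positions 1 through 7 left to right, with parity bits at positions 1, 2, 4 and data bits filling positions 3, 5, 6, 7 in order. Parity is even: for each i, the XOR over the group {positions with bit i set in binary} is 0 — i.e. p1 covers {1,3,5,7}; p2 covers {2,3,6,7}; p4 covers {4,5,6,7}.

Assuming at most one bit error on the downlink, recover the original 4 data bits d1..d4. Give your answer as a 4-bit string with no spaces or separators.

s1 (pos 1,3,5,7): 1⊕0⊕0⊕1 = 0
s2 (pos 2,3,6,7): 1⊕0⊕0⊕1 = 0
s4 (pos 4,5,6,7): 0⊕0⊕0⊕1 = 1
Syndrome s4…s1 = 100 → error at position 4.
Flip position 4: 1100001 → 1101001
Read data bits from positions 3,5,6,7: 0001

0001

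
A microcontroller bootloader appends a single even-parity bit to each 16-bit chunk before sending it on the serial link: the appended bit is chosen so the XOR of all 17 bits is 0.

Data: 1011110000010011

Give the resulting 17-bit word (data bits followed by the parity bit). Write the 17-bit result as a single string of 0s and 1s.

10111100000100110

XOR of the 16 data bits: 1⊕0⊕1⊕1⊕1⊕1⊕0⊕0⊕0⊕0⊕0⊕1⊕0⊕0⊕1⊕1 = 0
Parity bit = 0 (so all 17 bits XOR to 0).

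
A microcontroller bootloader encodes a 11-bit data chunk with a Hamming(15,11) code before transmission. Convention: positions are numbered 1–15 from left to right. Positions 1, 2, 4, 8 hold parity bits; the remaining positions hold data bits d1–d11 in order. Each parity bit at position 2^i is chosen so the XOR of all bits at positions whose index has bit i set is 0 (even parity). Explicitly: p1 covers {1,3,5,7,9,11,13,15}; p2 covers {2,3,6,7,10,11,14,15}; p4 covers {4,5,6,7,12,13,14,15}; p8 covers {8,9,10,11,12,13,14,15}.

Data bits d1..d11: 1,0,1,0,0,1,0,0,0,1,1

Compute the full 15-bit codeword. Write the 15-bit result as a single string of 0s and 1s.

011101010100011

Place data at non-parity positions: p1 p2 1 p4 0 1 0 p8 0 1 0 0 0 1 1
p1 (pos 1,3,5,7,9,11,13,15): XOR of data positions = 1⊕0⊕0⊕0⊕0⊕0⊕1 = 0
p2 (pos 2,3,6,7,10,11,14,15): XOR of data positions = 1⊕1⊕0⊕1⊕0⊕1⊕1 = 1
p4 (pos 4,5,6,7,12,13,14,15): XOR of data positions = 0⊕1⊕0⊕0⊕0⊕1⊕1 = 1
p8 (pos 8,9,10,11,12,13,14,15): XOR of data positions = 0⊕1⊕0⊕0⊕0⊕1⊕1 = 1
Codeword: 011101010100011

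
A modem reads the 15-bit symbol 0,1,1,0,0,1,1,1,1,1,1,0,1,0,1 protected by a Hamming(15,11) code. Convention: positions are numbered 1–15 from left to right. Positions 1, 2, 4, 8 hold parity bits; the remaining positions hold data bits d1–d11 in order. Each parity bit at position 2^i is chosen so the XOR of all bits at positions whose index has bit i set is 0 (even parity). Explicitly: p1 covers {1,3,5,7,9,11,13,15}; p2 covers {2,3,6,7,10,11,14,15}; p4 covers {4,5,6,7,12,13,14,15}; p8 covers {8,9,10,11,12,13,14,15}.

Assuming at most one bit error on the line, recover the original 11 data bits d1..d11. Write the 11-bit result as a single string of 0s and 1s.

10111110101

s1 (pos 1,3,5,7,9,11,13,15): 0⊕1⊕0⊕1⊕1⊕1⊕1⊕1 = 0
s2 (pos 2,3,6,7,10,11,14,15): 1⊕1⊕1⊕1⊕1⊕1⊕0⊕1 = 1
s4 (pos 4,5,6,7,12,13,14,15): 0⊕0⊕1⊕1⊕0⊕1⊕0⊕1 = 0
s8 (pos 8,9,10,11,12,13,14,15): 1⊕1⊕1⊕1⊕0⊕1⊕0⊕1 = 0
Syndrome s8…s1 = 0010 → error at position 2.
Flip position 2: 011001111110101 → 001001111110101
Read data bits from positions 3,5,6,7,9,10,11,12,13,14,15: 10111110101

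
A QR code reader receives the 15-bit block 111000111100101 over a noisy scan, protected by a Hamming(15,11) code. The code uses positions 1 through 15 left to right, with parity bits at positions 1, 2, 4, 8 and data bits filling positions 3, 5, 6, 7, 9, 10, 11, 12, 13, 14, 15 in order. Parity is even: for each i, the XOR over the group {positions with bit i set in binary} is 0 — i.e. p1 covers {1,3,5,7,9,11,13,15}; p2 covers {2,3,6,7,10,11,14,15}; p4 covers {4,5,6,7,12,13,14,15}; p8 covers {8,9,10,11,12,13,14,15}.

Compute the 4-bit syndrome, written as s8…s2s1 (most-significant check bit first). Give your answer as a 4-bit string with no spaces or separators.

s1 (pos 1,3,5,7,9,11,13,15): 1⊕1⊕0⊕1⊕1⊕0⊕1⊕1 = 0
s2 (pos 2,3,6,7,10,11,14,15): 1⊕1⊕0⊕1⊕1⊕0⊕0⊕1 = 1
s4 (pos 4,5,6,7,12,13,14,15): 0⊕0⊕0⊕1⊕0⊕1⊕0⊕1 = 1
s8 (pos 8,9,10,11,12,13,14,15): 1⊕1⊕1⊕0⊕0⊕1⊕0⊕1 = 1
Syndrome s8…s1 = 1110 → error at position 14.

1110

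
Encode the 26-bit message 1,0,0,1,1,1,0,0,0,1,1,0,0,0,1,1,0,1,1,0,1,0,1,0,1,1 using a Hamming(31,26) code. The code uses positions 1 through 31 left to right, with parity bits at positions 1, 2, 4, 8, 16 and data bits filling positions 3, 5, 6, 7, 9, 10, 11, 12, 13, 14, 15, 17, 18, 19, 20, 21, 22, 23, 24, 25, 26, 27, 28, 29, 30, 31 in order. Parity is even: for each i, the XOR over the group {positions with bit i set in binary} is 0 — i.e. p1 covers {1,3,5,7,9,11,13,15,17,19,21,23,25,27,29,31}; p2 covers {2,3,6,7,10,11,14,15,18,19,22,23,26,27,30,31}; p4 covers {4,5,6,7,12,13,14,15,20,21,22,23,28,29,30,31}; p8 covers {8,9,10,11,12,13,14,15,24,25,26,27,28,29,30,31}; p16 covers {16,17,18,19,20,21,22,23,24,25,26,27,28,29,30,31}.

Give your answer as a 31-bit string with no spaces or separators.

1111001111000110000110110101011

Place data at non-parity positions: p1 p2 1 p4 0 0 1 p8 1 1 0 0 0 1 1 p16 0 0 0 1 1 0 1 1 0 1 0 1 0 1 1
p1 (pos 1,3,5,7,9,11,13,15,17,19,21,23,25,27,29,31): XOR of data positions = 1⊕0⊕1⊕1⊕0⊕0⊕1⊕0⊕0⊕1⊕1⊕0⊕0⊕0⊕1 = 1
p2 (pos 2,3,6,7,10,11,14,15,18,19,22,23,26,27,30,31): XOR of data positions = 1⊕0⊕1⊕1⊕0⊕1⊕1⊕0⊕0⊕0⊕1⊕1⊕0⊕1⊕1 = 1
p4 (pos 4,5,6,7,12,13,14,15,20,21,22,23,28,29,30,31): XOR of data positions = 0⊕0⊕1⊕0⊕0⊕1⊕1⊕1⊕1⊕0⊕1⊕1⊕0⊕1⊕1 = 1
p8 (pos 8,9,10,11,12,13,14,15,24,25,26,27,28,29,30,31): XOR of data positions = 1⊕1⊕0⊕0⊕0⊕1⊕1⊕1⊕0⊕1⊕0⊕1⊕0⊕1⊕1 = 1
p16 (pos 16,17,18,19,20,21,22,23,24,25,26,27,28,29,30,31): XOR of data positions = 0⊕0⊕0⊕1⊕1⊕0⊕1⊕1⊕0⊕1⊕0⊕1⊕0⊕1⊕1 = 0
Codeword: 1111001111000110000110110101011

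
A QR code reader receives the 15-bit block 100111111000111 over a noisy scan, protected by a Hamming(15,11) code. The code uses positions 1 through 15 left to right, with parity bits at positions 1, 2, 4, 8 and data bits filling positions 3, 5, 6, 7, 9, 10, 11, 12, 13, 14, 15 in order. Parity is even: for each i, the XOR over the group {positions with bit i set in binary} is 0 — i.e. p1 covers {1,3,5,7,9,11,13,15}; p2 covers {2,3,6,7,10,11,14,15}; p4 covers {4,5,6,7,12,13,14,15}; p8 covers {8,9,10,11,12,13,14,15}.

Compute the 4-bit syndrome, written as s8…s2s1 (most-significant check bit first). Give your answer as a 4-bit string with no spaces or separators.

1100

s1 (pos 1,3,5,7,9,11,13,15): 1⊕0⊕1⊕1⊕1⊕0⊕1⊕1 = 0
s2 (pos 2,3,6,7,10,11,14,15): 0⊕0⊕1⊕1⊕0⊕0⊕1⊕1 = 0
s4 (pos 4,5,6,7,12,13,14,15): 1⊕1⊕1⊕1⊕0⊕1⊕1⊕1 = 1
s8 (pos 8,9,10,11,12,13,14,15): 1⊕1⊕0⊕0⊕0⊕1⊕1⊕1 = 1
Syndrome s8…s1 = 1100 → error at position 12.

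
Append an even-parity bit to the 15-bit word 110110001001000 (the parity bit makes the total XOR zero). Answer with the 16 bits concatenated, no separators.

XOR of the 15 data bits: 1⊕1⊕0⊕1⊕1⊕0⊕0⊕0⊕1⊕0⊕0⊕1⊕0⊕0⊕0 = 0
Parity bit = 0 (so all 16 bits XOR to 0).

1101100010010000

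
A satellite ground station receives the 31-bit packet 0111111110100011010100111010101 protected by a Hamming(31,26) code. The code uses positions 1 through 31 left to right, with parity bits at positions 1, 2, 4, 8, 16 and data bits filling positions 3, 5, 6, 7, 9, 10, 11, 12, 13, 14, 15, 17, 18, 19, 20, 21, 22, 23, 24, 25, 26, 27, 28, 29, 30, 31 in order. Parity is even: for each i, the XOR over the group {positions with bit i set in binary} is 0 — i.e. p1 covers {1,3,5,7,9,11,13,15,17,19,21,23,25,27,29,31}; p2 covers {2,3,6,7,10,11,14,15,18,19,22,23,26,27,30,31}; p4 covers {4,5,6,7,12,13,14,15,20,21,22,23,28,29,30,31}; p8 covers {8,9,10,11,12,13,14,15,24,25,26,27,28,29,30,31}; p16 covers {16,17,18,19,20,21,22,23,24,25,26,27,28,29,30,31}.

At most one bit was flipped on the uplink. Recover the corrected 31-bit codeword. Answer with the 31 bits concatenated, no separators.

0111111110100011010100111010001

s1 (pos 1,3,5,7,9,11,13,15,17,19,21,23,25,27,29,31): 0⊕1⊕1⊕1⊕1⊕1⊕0⊕1⊕0⊕0⊕0⊕1⊕1⊕1⊕1⊕1 = 1
s2 (pos 2,3,6,7,10,11,14,15,18,19,22,23,26,27,30,31): 1⊕1⊕1⊕1⊕0⊕1⊕0⊕1⊕1⊕0⊕0⊕1⊕0⊕1⊕0⊕1 = 0
s4 (pos 4,5,6,7,12,13,14,15,20,21,22,23,28,29,30,31): 1⊕1⊕1⊕1⊕0⊕0⊕0⊕1⊕1⊕0⊕0⊕1⊕0⊕1⊕0⊕1 = 1
s8 (pos 8,9,10,11,12,13,14,15,24,25,26,27,28,29,30,31): 1⊕1⊕0⊕1⊕0⊕0⊕0⊕1⊕1⊕1⊕0⊕1⊕0⊕1⊕0⊕1 = 1
s16 (pos 16,17,18,19,20,21,22,23,24,25,26,27,28,29,30,31): 1⊕0⊕1⊕0⊕1⊕0⊕0⊕1⊕1⊕1⊕0⊕1⊕0⊕1⊕0⊕1 = 1
Syndrome s16…s1 = 11101 → error at position 29.
Flip position 29: 0111111110100011010100111010101 → 0111111110100011010100111010001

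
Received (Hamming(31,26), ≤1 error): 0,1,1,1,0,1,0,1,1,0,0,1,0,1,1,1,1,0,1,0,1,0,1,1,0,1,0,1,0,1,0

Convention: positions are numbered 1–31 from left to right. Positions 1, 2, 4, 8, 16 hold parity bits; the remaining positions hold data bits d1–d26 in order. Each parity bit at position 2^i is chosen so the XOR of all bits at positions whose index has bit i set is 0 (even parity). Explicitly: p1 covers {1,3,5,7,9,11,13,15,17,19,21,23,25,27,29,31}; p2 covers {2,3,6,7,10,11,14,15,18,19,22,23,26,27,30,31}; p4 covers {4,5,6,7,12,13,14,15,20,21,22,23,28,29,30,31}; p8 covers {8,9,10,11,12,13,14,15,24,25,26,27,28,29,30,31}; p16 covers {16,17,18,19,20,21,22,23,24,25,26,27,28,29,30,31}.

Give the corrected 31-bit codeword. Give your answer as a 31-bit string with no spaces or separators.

0111010110010111101010110101011

s1 (pos 1,3,5,7,9,11,13,15,17,19,21,23,25,27,29,31): 0⊕1⊕0⊕0⊕1⊕0⊕0⊕1⊕1⊕1⊕1⊕1⊕0⊕0⊕0⊕0 = 1
s2 (pos 2,3,6,7,10,11,14,15,18,19,22,23,26,27,30,31): 1⊕1⊕1⊕0⊕0⊕0⊕1⊕1⊕0⊕1⊕0⊕1⊕1⊕0⊕1⊕0 = 1
s4 (pos 4,5,6,7,12,13,14,15,20,21,22,23,28,29,30,31): 1⊕0⊕1⊕0⊕1⊕0⊕1⊕1⊕0⊕1⊕0⊕1⊕1⊕0⊕1⊕0 = 1
s8 (pos 8,9,10,11,12,13,14,15,24,25,26,27,28,29,30,31): 1⊕1⊕0⊕0⊕1⊕0⊕1⊕1⊕1⊕0⊕1⊕0⊕1⊕0⊕1⊕0 = 1
s16 (pos 16,17,18,19,20,21,22,23,24,25,26,27,28,29,30,31): 1⊕1⊕0⊕1⊕0⊕1⊕0⊕1⊕1⊕0⊕1⊕0⊕1⊕0⊕1⊕0 = 1
Syndrome s16…s1 = 11111 → error at position 31.
Flip position 31: 0111010110010111101010110101010 → 0111010110010111101010110101011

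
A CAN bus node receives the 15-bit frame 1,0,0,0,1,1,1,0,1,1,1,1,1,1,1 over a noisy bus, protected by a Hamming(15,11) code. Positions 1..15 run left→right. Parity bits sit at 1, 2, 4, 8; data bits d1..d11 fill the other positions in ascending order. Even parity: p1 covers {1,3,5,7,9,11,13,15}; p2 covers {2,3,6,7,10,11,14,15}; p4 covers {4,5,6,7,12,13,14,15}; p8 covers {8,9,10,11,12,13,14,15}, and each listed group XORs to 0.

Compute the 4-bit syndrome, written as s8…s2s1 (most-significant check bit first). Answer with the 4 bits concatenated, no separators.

1101

s1 (pos 1,3,5,7,9,11,13,15): 1⊕0⊕1⊕1⊕1⊕1⊕1⊕1 = 1
s2 (pos 2,3,6,7,10,11,14,15): 0⊕0⊕1⊕1⊕1⊕1⊕1⊕1 = 0
s4 (pos 4,5,6,7,12,13,14,15): 0⊕1⊕1⊕1⊕1⊕1⊕1⊕1 = 1
s8 (pos 8,9,10,11,12,13,14,15): 0⊕1⊕1⊕1⊕1⊕1⊕1⊕1 = 1
Syndrome s8…s1 = 1101 → error at position 13.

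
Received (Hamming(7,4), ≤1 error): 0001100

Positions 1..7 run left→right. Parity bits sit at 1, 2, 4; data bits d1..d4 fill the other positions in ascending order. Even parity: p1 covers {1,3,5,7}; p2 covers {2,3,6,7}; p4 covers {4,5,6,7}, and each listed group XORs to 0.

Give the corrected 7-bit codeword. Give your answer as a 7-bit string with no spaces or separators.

1001100

s1 (pos 1,3,5,7): 0⊕0⊕1⊕0 = 1
s2 (pos 2,3,6,7): 0⊕0⊕0⊕0 = 0
s4 (pos 4,5,6,7): 1⊕1⊕0⊕0 = 0
Syndrome s4…s1 = 001 → error at position 1.
Flip position 1: 0001100 → 1001100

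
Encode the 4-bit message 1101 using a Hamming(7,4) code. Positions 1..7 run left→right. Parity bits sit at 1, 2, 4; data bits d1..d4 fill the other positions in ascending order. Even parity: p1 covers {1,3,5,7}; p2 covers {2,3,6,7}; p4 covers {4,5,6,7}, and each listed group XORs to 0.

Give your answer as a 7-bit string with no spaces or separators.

1010101

Place data at non-parity positions: p1 p2 1 p4 1 0 1
p1 (pos 1,3,5,7): XOR of data positions = 1⊕1⊕1 = 1
p2 (pos 2,3,6,7): XOR of data positions = 1⊕0⊕1 = 0
p4 (pos 4,5,6,7): XOR of data positions = 1⊕0⊕1 = 0
Codeword: 1010101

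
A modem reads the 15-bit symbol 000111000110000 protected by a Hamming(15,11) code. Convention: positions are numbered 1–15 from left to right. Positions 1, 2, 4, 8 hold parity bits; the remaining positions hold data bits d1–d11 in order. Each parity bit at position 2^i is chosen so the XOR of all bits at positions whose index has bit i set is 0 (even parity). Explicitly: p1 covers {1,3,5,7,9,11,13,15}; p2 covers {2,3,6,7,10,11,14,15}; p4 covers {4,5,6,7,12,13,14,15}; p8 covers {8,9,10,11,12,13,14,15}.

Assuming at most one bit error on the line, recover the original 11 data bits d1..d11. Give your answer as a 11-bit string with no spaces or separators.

01000110000

s1 (pos 1,3,5,7,9,11,13,15): 0⊕0⊕1⊕0⊕0⊕1⊕0⊕0 = 0
s2 (pos 2,3,6,7,10,11,14,15): 0⊕0⊕1⊕0⊕1⊕1⊕0⊕0 = 1
s4 (pos 4,5,6,7,12,13,14,15): 1⊕1⊕1⊕0⊕0⊕0⊕0⊕0 = 1
s8 (pos 8,9,10,11,12,13,14,15): 0⊕0⊕1⊕1⊕0⊕0⊕0⊕0 = 0
Syndrome s8…s1 = 0110 → error at position 6.
Flip position 6: 000111000110000 → 000110000110000
Read data bits from positions 3,5,6,7,9,10,11,12,13,14,15: 01000110000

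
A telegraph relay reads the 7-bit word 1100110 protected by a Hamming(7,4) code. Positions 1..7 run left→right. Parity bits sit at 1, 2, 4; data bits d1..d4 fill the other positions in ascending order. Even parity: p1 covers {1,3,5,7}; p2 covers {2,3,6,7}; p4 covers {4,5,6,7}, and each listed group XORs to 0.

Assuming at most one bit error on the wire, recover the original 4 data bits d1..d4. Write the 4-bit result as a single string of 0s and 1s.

s1 (pos 1,3,5,7): 1⊕0⊕1⊕0 = 0
s2 (pos 2,3,6,7): 1⊕0⊕1⊕0 = 0
s4 (pos 4,5,6,7): 0⊕1⊕1⊕0 = 0
Syndrome s4…s1 = 000 → no error.
Read data bits from positions 3,5,6,7: 0110

0110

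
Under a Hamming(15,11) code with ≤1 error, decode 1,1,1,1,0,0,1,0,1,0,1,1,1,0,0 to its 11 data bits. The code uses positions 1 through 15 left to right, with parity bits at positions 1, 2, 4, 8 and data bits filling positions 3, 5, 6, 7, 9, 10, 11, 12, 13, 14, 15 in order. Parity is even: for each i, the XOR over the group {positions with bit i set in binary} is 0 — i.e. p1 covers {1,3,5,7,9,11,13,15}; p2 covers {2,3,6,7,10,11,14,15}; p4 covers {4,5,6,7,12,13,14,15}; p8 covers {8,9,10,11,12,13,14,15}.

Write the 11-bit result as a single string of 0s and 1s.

s1 (pos 1,3,5,7,9,11,13,15): 1⊕1⊕0⊕1⊕1⊕1⊕1⊕0 = 0
s2 (pos 2,3,6,7,10,11,14,15): 1⊕1⊕0⊕1⊕0⊕1⊕0⊕0 = 0
s4 (pos 4,5,6,7,12,13,14,15): 1⊕0⊕0⊕1⊕1⊕1⊕0⊕0 = 0
s8 (pos 8,9,10,11,12,13,14,15): 0⊕1⊕0⊕1⊕1⊕1⊕0⊕0 = 0
Syndrome s8…s1 = 0000 → no error.
Read data bits from positions 3,5,6,7,9,10,11,12,13,14,15: 10011011100

10011011100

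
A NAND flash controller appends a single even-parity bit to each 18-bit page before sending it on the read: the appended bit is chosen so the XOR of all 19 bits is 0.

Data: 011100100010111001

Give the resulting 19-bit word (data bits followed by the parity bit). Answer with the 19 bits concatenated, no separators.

XOR of the 18 data bits: 0⊕1⊕1⊕1⊕0⊕0⊕1⊕0⊕0⊕0⊕1⊕0⊕1⊕1⊕1⊕0⊕0⊕1 = 1
Parity bit = 1 (so all 19 bits XOR to 0).

0111001000101110011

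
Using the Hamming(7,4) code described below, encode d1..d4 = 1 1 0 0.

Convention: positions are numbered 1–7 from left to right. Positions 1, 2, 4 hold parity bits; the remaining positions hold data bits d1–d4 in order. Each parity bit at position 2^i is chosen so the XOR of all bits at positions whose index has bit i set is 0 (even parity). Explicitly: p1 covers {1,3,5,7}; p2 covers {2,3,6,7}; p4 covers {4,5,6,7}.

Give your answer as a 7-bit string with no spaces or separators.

Place data at non-parity positions: p1 p2 1 p4 1 0 0
p1 (pos 1,3,5,7): XOR of data positions = 1⊕1⊕0 = 0
p2 (pos 2,3,6,7): XOR of data positions = 1⊕0⊕0 = 1
p4 (pos 4,5,6,7): XOR of data positions = 1⊕0⊕0 = 1
Codeword: 0111100

0111100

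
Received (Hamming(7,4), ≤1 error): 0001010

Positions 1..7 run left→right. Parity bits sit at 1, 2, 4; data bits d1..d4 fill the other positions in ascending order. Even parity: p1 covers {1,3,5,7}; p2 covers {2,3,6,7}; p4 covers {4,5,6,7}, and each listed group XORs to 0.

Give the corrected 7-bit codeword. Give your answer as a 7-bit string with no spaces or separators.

s1 (pos 1,3,5,7): 0⊕0⊕0⊕0 = 0
s2 (pos 2,3,6,7): 0⊕0⊕1⊕0 = 1
s4 (pos 4,5,6,7): 1⊕0⊕1⊕0 = 0
Syndrome s4…s1 = 010 → error at position 2.
Flip position 2: 0001010 → 0101010

0101010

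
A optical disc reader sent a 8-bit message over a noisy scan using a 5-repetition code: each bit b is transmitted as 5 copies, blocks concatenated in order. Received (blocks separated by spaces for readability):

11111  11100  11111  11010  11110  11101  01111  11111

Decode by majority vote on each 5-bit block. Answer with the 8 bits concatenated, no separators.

11111111

Block 1 (11111): 5 ones → 1
Block 2 (11100): 3 ones → 1
Block 3 (11111): 5 ones → 1
Block 4 (11010): 3 ones → 1
Block 5 (11110): 4 ones → 1
Block 6 (11101): 4 ones → 1
Block 7 (01111): 4 ones → 1
Block 8 (11111): 5 ones → 1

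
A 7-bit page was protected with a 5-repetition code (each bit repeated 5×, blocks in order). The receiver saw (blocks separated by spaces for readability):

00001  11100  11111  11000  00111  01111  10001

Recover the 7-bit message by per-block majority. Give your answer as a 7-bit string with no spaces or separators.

0110110

Block 1 (00001): 1 one → 0
Block 2 (11100): 3 ones → 1
Block 3 (11111): 5 ones → 1
Block 4 (11000): 2 ones → 0
Block 5 (00111): 3 ones → 1
Block 6 (01111): 4 ones → 1
Block 7 (10001): 2 ones → 0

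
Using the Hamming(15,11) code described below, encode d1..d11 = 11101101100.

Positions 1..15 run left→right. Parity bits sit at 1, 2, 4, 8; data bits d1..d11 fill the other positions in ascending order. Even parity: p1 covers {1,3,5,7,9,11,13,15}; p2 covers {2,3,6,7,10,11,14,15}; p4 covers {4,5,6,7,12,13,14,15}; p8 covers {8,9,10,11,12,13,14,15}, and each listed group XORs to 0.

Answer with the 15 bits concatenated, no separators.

Place data at non-parity positions: p1 p2 1 p4 1 1 0 p8 1 1 0 1 1 0 0
p1 (pos 1,3,5,7,9,11,13,15): XOR of data positions = 1⊕1⊕0⊕1⊕0⊕1⊕0 = 0
p2 (pos 2,3,6,7,10,11,14,15): XOR of data positions = 1⊕1⊕0⊕1⊕0⊕0⊕0 = 1
p4 (pos 4,5,6,7,12,13,14,15): XOR of data positions = 1⊕1⊕0⊕1⊕1⊕0⊕0 = 0
p8 (pos 8,9,10,11,12,13,14,15): XOR of data positions = 1⊕1⊕0⊕1⊕1⊕0⊕0 = 0
Codeword: 011011001101100

011011001101100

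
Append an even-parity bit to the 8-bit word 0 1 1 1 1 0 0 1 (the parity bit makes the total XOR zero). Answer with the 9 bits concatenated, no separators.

011110011

XOR of the 8 data bits: 0⊕1⊕1⊕1⊕1⊕0⊕0⊕1 = 1
Parity bit = 1 (so all 9 bits XOR to 0).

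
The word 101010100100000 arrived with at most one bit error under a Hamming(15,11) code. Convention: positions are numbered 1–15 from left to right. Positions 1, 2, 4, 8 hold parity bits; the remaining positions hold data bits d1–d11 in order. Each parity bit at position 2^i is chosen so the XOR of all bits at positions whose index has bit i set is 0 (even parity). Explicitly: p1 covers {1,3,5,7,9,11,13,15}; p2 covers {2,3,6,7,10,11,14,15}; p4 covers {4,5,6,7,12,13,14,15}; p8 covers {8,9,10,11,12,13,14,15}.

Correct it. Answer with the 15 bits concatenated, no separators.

s1 (pos 1,3,5,7,9,11,13,15): 1⊕1⊕1⊕1⊕0⊕0⊕0⊕0 = 0
s2 (pos 2,3,6,7,10,11,14,15): 0⊕1⊕0⊕1⊕1⊕0⊕0⊕0 = 1
s4 (pos 4,5,6,7,12,13,14,15): 0⊕1⊕0⊕1⊕0⊕0⊕0⊕0 = 0
s8 (pos 8,9,10,11,12,13,14,15): 0⊕0⊕1⊕0⊕0⊕0⊕0⊕0 = 1
Syndrome s8…s1 = 1010 → error at position 10.
Flip position 10: 101010100100000 → 101010100000000

101010100000000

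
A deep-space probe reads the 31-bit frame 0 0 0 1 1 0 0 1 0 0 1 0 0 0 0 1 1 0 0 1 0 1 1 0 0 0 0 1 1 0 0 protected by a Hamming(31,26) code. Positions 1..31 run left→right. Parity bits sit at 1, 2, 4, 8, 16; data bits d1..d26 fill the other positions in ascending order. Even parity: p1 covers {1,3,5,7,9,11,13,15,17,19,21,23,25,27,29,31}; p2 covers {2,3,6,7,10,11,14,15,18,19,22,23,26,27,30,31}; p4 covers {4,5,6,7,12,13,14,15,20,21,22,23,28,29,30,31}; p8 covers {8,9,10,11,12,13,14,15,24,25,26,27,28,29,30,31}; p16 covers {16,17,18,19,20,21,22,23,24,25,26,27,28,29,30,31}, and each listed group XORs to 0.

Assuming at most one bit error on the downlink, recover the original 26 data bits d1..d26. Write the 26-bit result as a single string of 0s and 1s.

01000010000100101000001100

s1 (pos 1,3,5,7,9,11,13,15,17,19,21,23,25,27,29,31): 0⊕0⊕1⊕0⊕0⊕1⊕0⊕0⊕1⊕0⊕0⊕1⊕0⊕0⊕1⊕0 = 1
s2 (pos 2,3,6,7,10,11,14,15,18,19,22,23,26,27,30,31): 0⊕0⊕0⊕0⊕0⊕1⊕0⊕0⊕0⊕0⊕1⊕1⊕0⊕0⊕0⊕0 = 1
s4 (pos 4,5,6,7,12,13,14,15,20,21,22,23,28,29,30,31): 1⊕1⊕0⊕0⊕0⊕0⊕0⊕0⊕1⊕0⊕1⊕1⊕1⊕1⊕0⊕0 = 1
s8 (pos 8,9,10,11,12,13,14,15,24,25,26,27,28,29,30,31): 1⊕0⊕0⊕1⊕0⊕0⊕0⊕0⊕0⊕0⊕0⊕0⊕1⊕1⊕0⊕0 = 0
s16 (pos 16,17,18,19,20,21,22,23,24,25,26,27,28,29,30,31): 1⊕1⊕0⊕0⊕1⊕0⊕1⊕1⊕0⊕0⊕0⊕0⊕1⊕1⊕0⊕0 = 1
Syndrome s16…s1 = 10111 → error at position 23.
Flip position 23: 0001100100100001100101100001100 → 0001100100100001100101000001100
Read data bits from positions 3,5,6,7,9,10,11,12,13,14,15,17,18,19,20,21,22,23,24,25,26,27,28,29,30,31: 01000010000100101000001100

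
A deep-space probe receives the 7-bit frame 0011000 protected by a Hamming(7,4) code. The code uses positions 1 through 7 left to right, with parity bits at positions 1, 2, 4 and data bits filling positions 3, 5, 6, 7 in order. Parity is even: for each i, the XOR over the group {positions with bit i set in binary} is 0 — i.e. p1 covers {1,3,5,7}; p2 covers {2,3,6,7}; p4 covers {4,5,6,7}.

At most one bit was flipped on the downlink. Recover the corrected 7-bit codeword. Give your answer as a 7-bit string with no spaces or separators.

0011001

s1 (pos 1,3,5,7): 0⊕1⊕0⊕0 = 1
s2 (pos 2,3,6,7): 0⊕1⊕0⊕0 = 1
s4 (pos 4,5,6,7): 1⊕0⊕0⊕0 = 1
Syndrome s4…s1 = 111 → error at position 7.
Flip position 7: 0011000 → 0011001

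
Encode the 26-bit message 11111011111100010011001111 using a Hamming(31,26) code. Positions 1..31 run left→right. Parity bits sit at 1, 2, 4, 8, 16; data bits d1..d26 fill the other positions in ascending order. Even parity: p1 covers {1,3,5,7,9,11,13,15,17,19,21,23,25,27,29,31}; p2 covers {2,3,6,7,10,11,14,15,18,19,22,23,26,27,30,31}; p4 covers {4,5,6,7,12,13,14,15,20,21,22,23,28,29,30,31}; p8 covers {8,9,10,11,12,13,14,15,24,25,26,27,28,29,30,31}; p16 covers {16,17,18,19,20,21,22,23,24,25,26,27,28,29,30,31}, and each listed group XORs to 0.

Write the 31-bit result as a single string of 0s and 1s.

0010111010111110100010011001111

Place data at non-parity positions: p1 p2 1 p4 1 1 1 p8 1 0 1 1 1 1 1 p16 1 0 0 0 1 0 0 1 1 0 0 1 1 1 1
p1 (pos 1,3,5,7,9,11,13,15,17,19,21,23,25,27,29,31): XOR of data positions = 1⊕1⊕1⊕1⊕1⊕1⊕1⊕1⊕0⊕1⊕0⊕1⊕0⊕1⊕1 = 0
p2 (pos 2,3,6,7,10,11,14,15,18,19,22,23,26,27,30,31): XOR of data positions = 1⊕1⊕1⊕0⊕1⊕1⊕1⊕0⊕0⊕0⊕0⊕0⊕0⊕1⊕1 = 0
p4 (pos 4,5,6,7,12,13,14,15,20,21,22,23,28,29,30,31): XOR of data positions = 1⊕1⊕1⊕1⊕1⊕1⊕1⊕0⊕1⊕0⊕0⊕1⊕1⊕1⊕1 = 0
p8 (pos 8,9,10,11,12,13,14,15,24,25,26,27,28,29,30,31): XOR of data positions = 1⊕0⊕1⊕1⊕1⊕1⊕1⊕1⊕1⊕0⊕0⊕1⊕1⊕1⊕1 = 0
p16 (pos 16,17,18,19,20,21,22,23,24,25,26,27,28,29,30,31): XOR of data positions = 1⊕0⊕0⊕0⊕1⊕0⊕0⊕1⊕1⊕0⊕0⊕1⊕1⊕1⊕1 = 0
Codeword: 0010111010111110100010011001111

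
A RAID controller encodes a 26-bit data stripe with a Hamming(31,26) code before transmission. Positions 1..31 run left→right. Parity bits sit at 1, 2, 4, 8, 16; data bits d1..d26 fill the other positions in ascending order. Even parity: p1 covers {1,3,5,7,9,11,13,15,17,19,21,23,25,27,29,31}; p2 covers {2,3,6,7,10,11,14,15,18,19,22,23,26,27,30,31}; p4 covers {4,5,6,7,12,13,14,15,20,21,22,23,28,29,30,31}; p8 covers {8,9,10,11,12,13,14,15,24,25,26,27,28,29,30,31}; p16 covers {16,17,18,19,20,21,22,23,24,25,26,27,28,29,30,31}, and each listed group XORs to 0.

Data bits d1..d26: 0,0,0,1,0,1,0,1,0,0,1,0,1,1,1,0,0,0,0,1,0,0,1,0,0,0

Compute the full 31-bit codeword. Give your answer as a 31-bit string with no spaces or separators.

Place data at non-parity positions: p1 p2 0 p4 0 0 1 p8 0 1 0 1 0 0 1 p16 0 1 1 1 0 0 0 0 1 0 0 1 0 0 0
p1 (pos 1,3,5,7,9,11,13,15,17,19,21,23,25,27,29,31): XOR of data positions = 0⊕0⊕1⊕0⊕0⊕0⊕1⊕0⊕1⊕0⊕0⊕1⊕0⊕0⊕0 = 0
p2 (pos 2,3,6,7,10,11,14,15,18,19,22,23,26,27,30,31): XOR of data positions = 0⊕0⊕1⊕1⊕0⊕0⊕1⊕1⊕1⊕0⊕0⊕0⊕0⊕0⊕0 = 1
p4 (pos 4,5,6,7,12,13,14,15,20,21,22,23,28,29,30,31): XOR of data positions = 0⊕0⊕1⊕1⊕0⊕0⊕1⊕1⊕0⊕0⊕0⊕1⊕0⊕0⊕0 = 1
p8 (pos 8,9,10,11,12,13,14,15,24,25,26,27,28,29,30,31): XOR of data positions = 0⊕1⊕0⊕1⊕0⊕0⊕1⊕0⊕1⊕0⊕0⊕1⊕0⊕0⊕0 = 1
p16 (pos 16,17,18,19,20,21,22,23,24,25,26,27,28,29,30,31): XOR of data positions = 0⊕1⊕1⊕1⊕0⊕0⊕0⊕0⊕1⊕0⊕0⊕1⊕0⊕0⊕0 = 1
Codeword: 0101001101010011011100001001000

0101001101010011011100001001000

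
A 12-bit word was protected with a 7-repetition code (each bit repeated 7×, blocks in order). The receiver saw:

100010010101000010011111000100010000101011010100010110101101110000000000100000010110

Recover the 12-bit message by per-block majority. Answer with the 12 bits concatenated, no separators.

Block 1 (1000100): 2 ones → 0
Block 2 (1010100): 3 ones → 0
Block 3 (0010011): 3 ones → 0
Block 4 (1110001): 4 ones → 1
Block 5 (0001000): 1 one → 0
Block 6 (0101011): 4 ones → 1
Block 7 (0101000): 2 ones → 0
Block 8 (1011010): 4 ones → 1
Block 9 (1101110): 5 ones → 1
Block 10 (0000000): 0 ones → 0
Block 11 (0010000): 1 one → 0
Block 12 (0010110): 3 ones → 0

000101011000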